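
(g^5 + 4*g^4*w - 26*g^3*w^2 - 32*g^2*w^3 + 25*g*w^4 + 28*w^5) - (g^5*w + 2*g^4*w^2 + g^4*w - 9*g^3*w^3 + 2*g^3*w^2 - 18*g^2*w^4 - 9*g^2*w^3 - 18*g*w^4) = -g^5*w + g^5 - 2*g^4*w^2 + 3*g^4*w + 9*g^3*w^3 - 28*g^3*w^2 + 18*g^2*w^4 - 23*g^2*w^3 + 43*g*w^4 + 28*w^5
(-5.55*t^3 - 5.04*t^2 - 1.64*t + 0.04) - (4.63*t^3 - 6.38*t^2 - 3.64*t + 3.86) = -10.18*t^3 + 1.34*t^2 + 2.0*t - 3.82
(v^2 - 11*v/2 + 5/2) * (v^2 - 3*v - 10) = v^4 - 17*v^3/2 + 9*v^2 + 95*v/2 - 25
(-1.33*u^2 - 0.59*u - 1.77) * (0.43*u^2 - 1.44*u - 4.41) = -0.5719*u^4 + 1.6615*u^3 + 5.9538*u^2 + 5.1507*u + 7.8057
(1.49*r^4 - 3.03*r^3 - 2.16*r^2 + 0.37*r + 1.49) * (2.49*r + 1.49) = 3.7101*r^5 - 5.3246*r^4 - 9.8931*r^3 - 2.2971*r^2 + 4.2614*r + 2.2201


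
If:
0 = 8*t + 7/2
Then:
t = -7/16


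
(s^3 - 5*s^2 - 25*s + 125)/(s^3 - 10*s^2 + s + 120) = (s^2 - 25)/(s^2 - 5*s - 24)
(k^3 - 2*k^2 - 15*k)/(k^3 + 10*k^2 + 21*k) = (k - 5)/(k + 7)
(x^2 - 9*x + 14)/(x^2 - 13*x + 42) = (x - 2)/(x - 6)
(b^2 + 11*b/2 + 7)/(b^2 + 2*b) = (b + 7/2)/b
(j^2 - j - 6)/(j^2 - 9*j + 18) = (j + 2)/(j - 6)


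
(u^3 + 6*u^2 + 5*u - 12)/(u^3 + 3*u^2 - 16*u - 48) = (u - 1)/(u - 4)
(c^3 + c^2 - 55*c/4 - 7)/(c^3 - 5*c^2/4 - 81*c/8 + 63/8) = 2*(2*c^2 + 9*c + 4)/(4*c^2 + 9*c - 9)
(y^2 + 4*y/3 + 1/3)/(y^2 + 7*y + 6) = (y + 1/3)/(y + 6)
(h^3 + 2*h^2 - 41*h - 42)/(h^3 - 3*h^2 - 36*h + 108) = (h^2 + 8*h + 7)/(h^2 + 3*h - 18)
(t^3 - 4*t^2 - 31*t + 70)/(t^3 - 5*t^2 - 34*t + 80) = (t - 7)/(t - 8)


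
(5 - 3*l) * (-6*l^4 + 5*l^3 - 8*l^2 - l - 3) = 18*l^5 - 45*l^4 + 49*l^3 - 37*l^2 + 4*l - 15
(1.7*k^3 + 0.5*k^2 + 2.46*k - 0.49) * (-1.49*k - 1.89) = -2.533*k^4 - 3.958*k^3 - 4.6104*k^2 - 3.9193*k + 0.9261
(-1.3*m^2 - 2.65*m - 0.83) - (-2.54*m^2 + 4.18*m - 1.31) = 1.24*m^2 - 6.83*m + 0.48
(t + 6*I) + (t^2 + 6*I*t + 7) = t^2 + t + 6*I*t + 7 + 6*I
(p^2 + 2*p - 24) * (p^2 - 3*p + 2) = p^4 - p^3 - 28*p^2 + 76*p - 48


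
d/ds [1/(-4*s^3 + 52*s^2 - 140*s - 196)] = (3*s^2 - 26*s + 35)/(4*(s^3 - 13*s^2 + 35*s + 49)^2)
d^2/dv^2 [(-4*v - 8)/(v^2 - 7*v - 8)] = 8*((v + 2)*(2*v - 7)^2 + (3*v - 5)*(-v^2 + 7*v + 8))/(-v^2 + 7*v + 8)^3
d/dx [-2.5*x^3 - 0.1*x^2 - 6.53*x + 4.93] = -7.5*x^2 - 0.2*x - 6.53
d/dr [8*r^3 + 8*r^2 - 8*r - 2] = 24*r^2 + 16*r - 8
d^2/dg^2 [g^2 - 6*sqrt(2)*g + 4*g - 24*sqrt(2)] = 2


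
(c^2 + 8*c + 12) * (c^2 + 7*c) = c^4 + 15*c^3 + 68*c^2 + 84*c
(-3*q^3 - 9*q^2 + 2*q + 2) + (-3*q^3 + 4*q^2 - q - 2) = -6*q^3 - 5*q^2 + q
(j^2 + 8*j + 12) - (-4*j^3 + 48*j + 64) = 4*j^3 + j^2 - 40*j - 52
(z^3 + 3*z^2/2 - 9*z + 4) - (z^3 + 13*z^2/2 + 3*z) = -5*z^2 - 12*z + 4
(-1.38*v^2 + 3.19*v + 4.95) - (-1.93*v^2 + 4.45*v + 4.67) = 0.55*v^2 - 1.26*v + 0.28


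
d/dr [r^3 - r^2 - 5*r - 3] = 3*r^2 - 2*r - 5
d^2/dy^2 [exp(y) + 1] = exp(y)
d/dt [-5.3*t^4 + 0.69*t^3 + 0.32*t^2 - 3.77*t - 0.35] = -21.2*t^3 + 2.07*t^2 + 0.64*t - 3.77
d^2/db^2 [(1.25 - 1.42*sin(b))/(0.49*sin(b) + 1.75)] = 0.186588921282799*(-1.517775*sin(b)^2 + 5.420625*sin(b) + 3.03555)/(0.28*sin(b) + 1.0)^3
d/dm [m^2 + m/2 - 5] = 2*m + 1/2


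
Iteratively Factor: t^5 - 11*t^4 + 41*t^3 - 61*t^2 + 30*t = (t - 3)*(t^4 - 8*t^3 + 17*t^2 - 10*t) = (t - 3)*(t - 2)*(t^3 - 6*t^2 + 5*t) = (t - 5)*(t - 3)*(t - 2)*(t^2 - t) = t*(t - 5)*(t - 3)*(t - 2)*(t - 1)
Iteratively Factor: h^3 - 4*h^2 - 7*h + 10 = (h + 2)*(h^2 - 6*h + 5) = (h - 5)*(h + 2)*(h - 1)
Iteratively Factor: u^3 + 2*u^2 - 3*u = (u)*(u^2 + 2*u - 3) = u*(u - 1)*(u + 3)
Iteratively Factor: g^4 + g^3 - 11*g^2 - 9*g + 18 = (g + 2)*(g^3 - g^2 - 9*g + 9) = (g - 1)*(g + 2)*(g^2 - 9) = (g - 1)*(g + 2)*(g + 3)*(g - 3)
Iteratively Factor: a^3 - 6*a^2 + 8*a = (a)*(a^2 - 6*a + 8) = a*(a - 2)*(a - 4)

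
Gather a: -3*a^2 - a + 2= -3*a^2 - a + 2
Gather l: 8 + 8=16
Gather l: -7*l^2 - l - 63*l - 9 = -7*l^2 - 64*l - 9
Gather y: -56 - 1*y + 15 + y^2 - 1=y^2 - y - 42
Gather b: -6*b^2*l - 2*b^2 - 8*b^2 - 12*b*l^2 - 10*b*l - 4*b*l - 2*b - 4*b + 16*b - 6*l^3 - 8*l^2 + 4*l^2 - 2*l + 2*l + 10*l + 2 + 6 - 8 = b^2*(-6*l - 10) + b*(-12*l^2 - 14*l + 10) - 6*l^3 - 4*l^2 + 10*l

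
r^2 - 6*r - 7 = (r - 7)*(r + 1)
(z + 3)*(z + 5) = z^2 + 8*z + 15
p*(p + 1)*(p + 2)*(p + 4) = p^4 + 7*p^3 + 14*p^2 + 8*p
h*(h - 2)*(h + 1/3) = h^3 - 5*h^2/3 - 2*h/3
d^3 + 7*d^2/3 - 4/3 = (d - 2/3)*(d + 1)*(d + 2)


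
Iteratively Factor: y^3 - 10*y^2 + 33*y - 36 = (y - 3)*(y^2 - 7*y + 12) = (y - 4)*(y - 3)*(y - 3)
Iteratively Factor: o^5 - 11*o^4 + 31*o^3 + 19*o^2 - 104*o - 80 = (o - 4)*(o^4 - 7*o^3 + 3*o^2 + 31*o + 20) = (o - 4)*(o + 1)*(o^3 - 8*o^2 + 11*o + 20) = (o - 4)*(o + 1)^2*(o^2 - 9*o + 20) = (o - 5)*(o - 4)*(o + 1)^2*(o - 4)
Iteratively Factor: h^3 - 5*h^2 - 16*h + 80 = (h + 4)*(h^2 - 9*h + 20) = (h - 4)*(h + 4)*(h - 5)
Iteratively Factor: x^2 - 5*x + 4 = (x - 1)*(x - 4)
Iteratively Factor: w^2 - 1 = (w - 1)*(w + 1)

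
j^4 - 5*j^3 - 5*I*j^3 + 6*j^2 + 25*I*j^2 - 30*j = j*(j - 5)*(j - 6*I)*(j + I)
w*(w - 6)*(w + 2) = w^3 - 4*w^2 - 12*w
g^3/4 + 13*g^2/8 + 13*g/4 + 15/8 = (g/4 + 1/4)*(g + 5/2)*(g + 3)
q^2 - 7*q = q*(q - 7)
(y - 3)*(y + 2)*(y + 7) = y^3 + 6*y^2 - 13*y - 42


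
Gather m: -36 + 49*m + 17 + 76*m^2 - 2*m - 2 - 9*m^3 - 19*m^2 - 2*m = -9*m^3 + 57*m^2 + 45*m - 21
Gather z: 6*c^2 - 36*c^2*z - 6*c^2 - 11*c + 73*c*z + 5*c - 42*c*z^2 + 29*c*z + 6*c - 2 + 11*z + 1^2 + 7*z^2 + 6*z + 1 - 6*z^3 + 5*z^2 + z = -6*z^3 + z^2*(12 - 42*c) + z*(-36*c^2 + 102*c + 18)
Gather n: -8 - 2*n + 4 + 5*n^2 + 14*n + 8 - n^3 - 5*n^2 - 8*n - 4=-n^3 + 4*n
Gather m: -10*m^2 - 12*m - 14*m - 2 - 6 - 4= -10*m^2 - 26*m - 12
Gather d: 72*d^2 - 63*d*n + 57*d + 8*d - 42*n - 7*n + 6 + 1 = 72*d^2 + d*(65 - 63*n) - 49*n + 7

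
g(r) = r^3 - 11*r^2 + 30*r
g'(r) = 3*r^2 - 22*r + 30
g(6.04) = 0.25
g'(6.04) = 6.56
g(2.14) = 23.62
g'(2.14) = -3.34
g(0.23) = 6.33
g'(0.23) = 25.10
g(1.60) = 23.94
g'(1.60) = 2.48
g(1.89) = 24.16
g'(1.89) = -0.86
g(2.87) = 19.13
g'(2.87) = -8.43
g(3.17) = 16.42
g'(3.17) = -9.59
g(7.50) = 28.12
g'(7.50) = 33.75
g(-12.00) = -3672.00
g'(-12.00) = 726.00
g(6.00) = 0.00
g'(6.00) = 6.00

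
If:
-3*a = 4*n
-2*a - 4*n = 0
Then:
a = 0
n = 0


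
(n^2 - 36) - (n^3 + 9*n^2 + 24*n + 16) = -n^3 - 8*n^2 - 24*n - 52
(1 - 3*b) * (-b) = 3*b^2 - b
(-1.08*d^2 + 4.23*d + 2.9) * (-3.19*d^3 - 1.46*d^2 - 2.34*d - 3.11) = 3.4452*d^5 - 11.9169*d^4 - 12.8996*d^3 - 10.7734*d^2 - 19.9413*d - 9.019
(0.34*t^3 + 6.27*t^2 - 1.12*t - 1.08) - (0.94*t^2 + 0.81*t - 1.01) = 0.34*t^3 + 5.33*t^2 - 1.93*t - 0.0700000000000001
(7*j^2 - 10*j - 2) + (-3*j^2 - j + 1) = 4*j^2 - 11*j - 1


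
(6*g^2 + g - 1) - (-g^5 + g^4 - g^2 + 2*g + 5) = g^5 - g^4 + 7*g^2 - g - 6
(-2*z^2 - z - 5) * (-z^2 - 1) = 2*z^4 + z^3 + 7*z^2 + z + 5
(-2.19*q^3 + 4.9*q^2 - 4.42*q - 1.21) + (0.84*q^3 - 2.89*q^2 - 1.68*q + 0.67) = -1.35*q^3 + 2.01*q^2 - 6.1*q - 0.54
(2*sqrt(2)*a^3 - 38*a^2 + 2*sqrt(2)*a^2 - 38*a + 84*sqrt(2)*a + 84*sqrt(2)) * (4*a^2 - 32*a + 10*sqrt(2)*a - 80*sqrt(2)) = 8*sqrt(2)*a^5 - 112*a^4 - 56*sqrt(2)*a^4 - 108*sqrt(2)*a^3 + 784*a^3 + 308*sqrt(2)*a^2 + 2576*a^2 - 11760*a + 352*sqrt(2)*a - 13440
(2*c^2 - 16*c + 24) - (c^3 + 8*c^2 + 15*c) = -c^3 - 6*c^2 - 31*c + 24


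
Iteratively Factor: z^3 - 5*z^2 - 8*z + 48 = (z - 4)*(z^2 - z - 12) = (z - 4)*(z + 3)*(z - 4)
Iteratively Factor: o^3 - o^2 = (o - 1)*(o^2) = o*(o - 1)*(o)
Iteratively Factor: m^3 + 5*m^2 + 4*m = (m + 1)*(m^2 + 4*m) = (m + 1)*(m + 4)*(m)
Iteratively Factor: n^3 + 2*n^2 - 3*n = (n + 3)*(n^2 - n) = n*(n + 3)*(n - 1)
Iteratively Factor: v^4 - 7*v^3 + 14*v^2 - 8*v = (v - 2)*(v^3 - 5*v^2 + 4*v) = (v - 4)*(v - 2)*(v^2 - v) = (v - 4)*(v - 2)*(v - 1)*(v)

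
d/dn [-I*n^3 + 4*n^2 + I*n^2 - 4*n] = -3*I*n^2 + 2*n*(4 + I) - 4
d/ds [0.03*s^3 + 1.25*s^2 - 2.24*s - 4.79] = 0.09*s^2 + 2.5*s - 2.24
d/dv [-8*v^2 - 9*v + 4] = -16*v - 9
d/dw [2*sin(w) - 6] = 2*cos(w)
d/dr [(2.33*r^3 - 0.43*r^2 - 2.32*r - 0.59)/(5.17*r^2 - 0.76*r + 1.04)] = (12.0461*r^4 - 3.5416*r^3 + 19.5908*r^2 + 5.2062*r - 2.8612)/(26.7289*r^4 - 7.8584*r^3 + 11.3312*r^2 - 1.5808*r + 1.0816)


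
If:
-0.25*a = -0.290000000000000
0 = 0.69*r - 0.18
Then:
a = 1.16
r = 0.26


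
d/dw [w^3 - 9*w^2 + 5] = 3*w*(w - 6)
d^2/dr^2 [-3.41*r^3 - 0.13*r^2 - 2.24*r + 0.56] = -20.46*r - 0.26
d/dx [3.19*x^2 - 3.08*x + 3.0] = 6.38*x - 3.08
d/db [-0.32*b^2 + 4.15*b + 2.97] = 4.15 - 0.64*b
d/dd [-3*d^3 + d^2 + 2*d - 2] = -9*d^2 + 2*d + 2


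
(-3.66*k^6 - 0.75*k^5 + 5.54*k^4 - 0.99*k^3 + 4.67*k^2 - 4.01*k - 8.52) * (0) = 0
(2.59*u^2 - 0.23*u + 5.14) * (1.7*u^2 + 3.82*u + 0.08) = 4.403*u^4 + 9.5028*u^3 + 8.0666*u^2 + 19.6164*u + 0.4112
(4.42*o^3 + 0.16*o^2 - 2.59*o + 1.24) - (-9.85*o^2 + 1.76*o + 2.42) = 4.42*o^3 + 10.01*o^2 - 4.35*o - 1.18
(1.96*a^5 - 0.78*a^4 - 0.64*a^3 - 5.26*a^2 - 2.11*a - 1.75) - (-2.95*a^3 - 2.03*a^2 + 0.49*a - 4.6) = 1.96*a^5 - 0.78*a^4 + 2.31*a^3 - 3.23*a^2 - 2.6*a + 2.85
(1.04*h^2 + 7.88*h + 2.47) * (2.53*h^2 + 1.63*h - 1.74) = 2.6312*h^4 + 21.6316*h^3 + 17.2839*h^2 - 9.6851*h - 4.2978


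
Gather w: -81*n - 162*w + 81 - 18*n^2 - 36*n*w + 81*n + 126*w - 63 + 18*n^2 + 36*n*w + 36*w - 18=0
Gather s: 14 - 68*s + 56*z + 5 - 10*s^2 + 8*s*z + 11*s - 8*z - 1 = -10*s^2 + s*(8*z - 57) + 48*z + 18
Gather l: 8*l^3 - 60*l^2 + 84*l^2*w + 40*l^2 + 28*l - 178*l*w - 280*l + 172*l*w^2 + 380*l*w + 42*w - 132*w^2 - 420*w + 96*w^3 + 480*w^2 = 8*l^3 + l^2*(84*w - 20) + l*(172*w^2 + 202*w - 252) + 96*w^3 + 348*w^2 - 378*w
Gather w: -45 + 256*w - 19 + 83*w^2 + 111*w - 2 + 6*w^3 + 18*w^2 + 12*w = 6*w^3 + 101*w^2 + 379*w - 66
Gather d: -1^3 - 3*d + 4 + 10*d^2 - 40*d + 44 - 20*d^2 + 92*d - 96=-10*d^2 + 49*d - 49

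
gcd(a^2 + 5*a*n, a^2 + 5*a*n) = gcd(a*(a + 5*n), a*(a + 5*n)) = a^2 + 5*a*n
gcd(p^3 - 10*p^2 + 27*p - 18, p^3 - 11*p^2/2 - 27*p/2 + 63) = p^2 - 9*p + 18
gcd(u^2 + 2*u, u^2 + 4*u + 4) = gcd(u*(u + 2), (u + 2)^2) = u + 2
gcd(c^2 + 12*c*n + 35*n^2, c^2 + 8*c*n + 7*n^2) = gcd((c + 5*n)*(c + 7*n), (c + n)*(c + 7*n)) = c + 7*n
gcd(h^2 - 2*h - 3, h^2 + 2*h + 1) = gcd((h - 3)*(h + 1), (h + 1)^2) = h + 1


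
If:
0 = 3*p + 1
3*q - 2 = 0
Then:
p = -1/3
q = 2/3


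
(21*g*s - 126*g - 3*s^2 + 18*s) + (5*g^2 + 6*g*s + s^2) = 5*g^2 + 27*g*s - 126*g - 2*s^2 + 18*s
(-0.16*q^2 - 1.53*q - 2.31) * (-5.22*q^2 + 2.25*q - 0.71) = 0.8352*q^4 + 7.6266*q^3 + 8.7293*q^2 - 4.1112*q + 1.6401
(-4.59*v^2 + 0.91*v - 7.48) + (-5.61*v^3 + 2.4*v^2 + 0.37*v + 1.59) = -5.61*v^3 - 2.19*v^2 + 1.28*v - 5.89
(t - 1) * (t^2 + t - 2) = t^3 - 3*t + 2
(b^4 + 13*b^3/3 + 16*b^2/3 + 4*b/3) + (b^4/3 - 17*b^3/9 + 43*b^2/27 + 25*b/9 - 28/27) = 4*b^4/3 + 22*b^3/9 + 187*b^2/27 + 37*b/9 - 28/27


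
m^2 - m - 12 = (m - 4)*(m + 3)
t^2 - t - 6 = (t - 3)*(t + 2)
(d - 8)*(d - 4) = d^2 - 12*d + 32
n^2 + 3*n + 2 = (n + 1)*(n + 2)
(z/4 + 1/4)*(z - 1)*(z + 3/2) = z^3/4 + 3*z^2/8 - z/4 - 3/8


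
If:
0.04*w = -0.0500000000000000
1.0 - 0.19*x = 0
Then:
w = -1.25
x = 5.26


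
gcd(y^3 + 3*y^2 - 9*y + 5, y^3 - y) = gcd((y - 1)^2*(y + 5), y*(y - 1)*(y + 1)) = y - 1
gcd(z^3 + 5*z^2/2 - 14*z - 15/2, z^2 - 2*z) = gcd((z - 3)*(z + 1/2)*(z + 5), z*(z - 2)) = 1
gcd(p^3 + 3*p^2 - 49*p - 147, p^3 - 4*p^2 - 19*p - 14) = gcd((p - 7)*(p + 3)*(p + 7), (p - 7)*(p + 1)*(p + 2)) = p - 7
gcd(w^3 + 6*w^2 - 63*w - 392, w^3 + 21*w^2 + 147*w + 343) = w^2 + 14*w + 49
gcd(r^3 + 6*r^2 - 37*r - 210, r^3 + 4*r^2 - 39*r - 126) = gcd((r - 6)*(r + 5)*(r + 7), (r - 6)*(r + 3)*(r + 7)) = r^2 + r - 42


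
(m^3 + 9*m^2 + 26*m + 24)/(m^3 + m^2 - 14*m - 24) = (m + 4)/(m - 4)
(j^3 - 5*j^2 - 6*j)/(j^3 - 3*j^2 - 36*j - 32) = j*(j - 6)/(j^2 - 4*j - 32)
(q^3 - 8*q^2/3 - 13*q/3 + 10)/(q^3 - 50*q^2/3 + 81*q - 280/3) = (q^2 - q - 6)/(q^2 - 15*q + 56)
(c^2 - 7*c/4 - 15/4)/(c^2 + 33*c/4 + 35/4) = (c - 3)/(c + 7)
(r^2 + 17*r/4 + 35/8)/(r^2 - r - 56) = (r^2 + 17*r/4 + 35/8)/(r^2 - r - 56)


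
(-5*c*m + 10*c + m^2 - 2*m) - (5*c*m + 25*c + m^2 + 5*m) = -10*c*m - 15*c - 7*m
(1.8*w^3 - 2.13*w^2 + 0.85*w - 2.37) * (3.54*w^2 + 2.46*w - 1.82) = 6.372*w^5 - 3.1122*w^4 - 5.5068*w^3 - 2.4222*w^2 - 7.3772*w + 4.3134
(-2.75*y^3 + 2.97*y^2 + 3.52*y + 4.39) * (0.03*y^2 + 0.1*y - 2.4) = -0.0825*y^5 - 0.1859*y^4 + 7.0026*y^3 - 6.6443*y^2 - 8.009*y - 10.536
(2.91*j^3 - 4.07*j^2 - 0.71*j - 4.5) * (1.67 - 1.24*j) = -3.6084*j^4 + 9.9065*j^3 - 5.9165*j^2 + 4.3943*j - 7.515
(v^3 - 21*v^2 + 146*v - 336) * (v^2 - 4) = v^5 - 21*v^4 + 142*v^3 - 252*v^2 - 584*v + 1344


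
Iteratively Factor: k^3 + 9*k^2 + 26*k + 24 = (k + 2)*(k^2 + 7*k + 12) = (k + 2)*(k + 3)*(k + 4)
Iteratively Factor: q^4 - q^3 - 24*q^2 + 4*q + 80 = (q + 4)*(q^3 - 5*q^2 - 4*q + 20) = (q - 2)*(q + 4)*(q^2 - 3*q - 10) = (q - 5)*(q - 2)*(q + 4)*(q + 2)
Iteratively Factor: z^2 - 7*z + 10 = (z - 5)*(z - 2)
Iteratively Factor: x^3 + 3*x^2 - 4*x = (x + 4)*(x^2 - x) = x*(x + 4)*(x - 1)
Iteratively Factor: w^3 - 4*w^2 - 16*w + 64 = (w - 4)*(w^2 - 16) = (w - 4)*(w + 4)*(w - 4)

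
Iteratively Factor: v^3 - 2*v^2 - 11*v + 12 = (v - 1)*(v^2 - v - 12) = (v - 1)*(v + 3)*(v - 4)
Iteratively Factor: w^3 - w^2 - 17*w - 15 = (w - 5)*(w^2 + 4*w + 3) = (w - 5)*(w + 3)*(w + 1)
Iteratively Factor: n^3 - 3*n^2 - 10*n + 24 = (n + 3)*(n^2 - 6*n + 8) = (n - 2)*(n + 3)*(n - 4)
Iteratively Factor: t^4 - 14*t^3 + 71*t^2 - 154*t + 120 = (t - 3)*(t^3 - 11*t^2 + 38*t - 40) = (t - 3)*(t - 2)*(t^2 - 9*t + 20) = (t - 4)*(t - 3)*(t - 2)*(t - 5)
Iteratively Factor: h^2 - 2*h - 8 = (h - 4)*(h + 2)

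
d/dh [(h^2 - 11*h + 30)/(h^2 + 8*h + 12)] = (19*h^2 - 36*h - 372)/(h^4 + 16*h^3 + 88*h^2 + 192*h + 144)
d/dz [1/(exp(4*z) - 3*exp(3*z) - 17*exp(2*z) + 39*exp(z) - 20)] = (-4*exp(3*z) + 9*exp(2*z) + 34*exp(z) - 39)*exp(z)/(-exp(4*z) + 3*exp(3*z) + 17*exp(2*z) - 39*exp(z) + 20)^2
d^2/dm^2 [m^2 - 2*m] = 2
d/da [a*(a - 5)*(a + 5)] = 3*a^2 - 25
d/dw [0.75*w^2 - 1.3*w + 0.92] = 1.5*w - 1.3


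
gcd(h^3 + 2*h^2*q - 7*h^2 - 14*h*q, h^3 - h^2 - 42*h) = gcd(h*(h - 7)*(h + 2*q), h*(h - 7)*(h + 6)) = h^2 - 7*h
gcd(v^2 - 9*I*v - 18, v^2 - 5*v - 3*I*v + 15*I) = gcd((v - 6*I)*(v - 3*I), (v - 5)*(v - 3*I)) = v - 3*I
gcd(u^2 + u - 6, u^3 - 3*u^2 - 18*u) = u + 3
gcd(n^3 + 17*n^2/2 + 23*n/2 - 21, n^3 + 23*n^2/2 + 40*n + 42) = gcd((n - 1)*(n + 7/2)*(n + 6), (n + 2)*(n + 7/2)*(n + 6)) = n^2 + 19*n/2 + 21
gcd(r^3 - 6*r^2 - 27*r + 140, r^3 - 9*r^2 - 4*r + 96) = r - 4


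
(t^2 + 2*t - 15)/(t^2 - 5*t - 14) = (-t^2 - 2*t + 15)/(-t^2 + 5*t + 14)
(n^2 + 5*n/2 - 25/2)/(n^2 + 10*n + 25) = (n - 5/2)/(n + 5)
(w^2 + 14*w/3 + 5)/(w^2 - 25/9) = 3*(w + 3)/(3*w - 5)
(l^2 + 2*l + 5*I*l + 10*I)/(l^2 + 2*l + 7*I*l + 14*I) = (l + 5*I)/(l + 7*I)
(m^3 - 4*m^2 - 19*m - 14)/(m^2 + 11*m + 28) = (m^3 - 4*m^2 - 19*m - 14)/(m^2 + 11*m + 28)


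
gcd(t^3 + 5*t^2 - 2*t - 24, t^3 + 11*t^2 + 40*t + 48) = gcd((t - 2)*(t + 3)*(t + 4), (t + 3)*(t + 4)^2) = t^2 + 7*t + 12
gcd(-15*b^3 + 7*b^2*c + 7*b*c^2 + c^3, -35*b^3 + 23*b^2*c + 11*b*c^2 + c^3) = 5*b^2 - 4*b*c - c^2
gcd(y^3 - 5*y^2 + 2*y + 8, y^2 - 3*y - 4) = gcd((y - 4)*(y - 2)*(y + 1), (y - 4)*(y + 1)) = y^2 - 3*y - 4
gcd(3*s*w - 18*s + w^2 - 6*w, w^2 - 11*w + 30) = w - 6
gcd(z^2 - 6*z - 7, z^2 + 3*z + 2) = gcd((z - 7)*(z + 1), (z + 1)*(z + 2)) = z + 1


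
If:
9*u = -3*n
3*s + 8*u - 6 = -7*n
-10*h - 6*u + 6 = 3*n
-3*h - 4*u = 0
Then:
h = 24/49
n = 54/49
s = 20/49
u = -18/49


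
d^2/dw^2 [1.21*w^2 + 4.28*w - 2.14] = 2.42000000000000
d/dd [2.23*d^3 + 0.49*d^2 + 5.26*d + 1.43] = 6.69*d^2 + 0.98*d + 5.26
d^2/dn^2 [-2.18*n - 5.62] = 0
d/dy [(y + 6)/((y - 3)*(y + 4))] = (-y^2 - 12*y - 18)/(y^4 + 2*y^3 - 23*y^2 - 24*y + 144)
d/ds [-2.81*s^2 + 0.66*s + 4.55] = 0.66 - 5.62*s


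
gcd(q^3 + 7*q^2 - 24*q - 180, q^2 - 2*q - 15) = q - 5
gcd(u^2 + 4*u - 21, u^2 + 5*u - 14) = u + 7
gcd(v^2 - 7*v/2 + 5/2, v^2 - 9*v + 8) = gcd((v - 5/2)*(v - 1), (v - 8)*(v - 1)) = v - 1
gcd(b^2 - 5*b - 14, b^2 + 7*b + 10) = b + 2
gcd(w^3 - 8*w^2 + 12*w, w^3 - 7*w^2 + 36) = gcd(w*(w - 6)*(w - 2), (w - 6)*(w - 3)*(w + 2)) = w - 6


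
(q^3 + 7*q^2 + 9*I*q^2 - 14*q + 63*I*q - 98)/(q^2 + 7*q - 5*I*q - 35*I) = (q^2 + 9*I*q - 14)/(q - 5*I)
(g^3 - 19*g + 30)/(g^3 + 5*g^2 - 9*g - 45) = (g - 2)/(g + 3)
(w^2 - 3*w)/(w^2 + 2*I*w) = (w - 3)/(w + 2*I)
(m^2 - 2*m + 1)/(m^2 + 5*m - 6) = (m - 1)/(m + 6)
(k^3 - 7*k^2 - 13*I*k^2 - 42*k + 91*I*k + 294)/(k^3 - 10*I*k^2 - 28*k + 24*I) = (k^2 - 7*k*(1 + I) + 49*I)/(k^2 - 4*I*k - 4)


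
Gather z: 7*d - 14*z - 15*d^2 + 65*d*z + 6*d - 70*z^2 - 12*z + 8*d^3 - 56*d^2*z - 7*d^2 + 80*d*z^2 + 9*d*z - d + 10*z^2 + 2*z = 8*d^3 - 22*d^2 + 12*d + z^2*(80*d - 60) + z*(-56*d^2 + 74*d - 24)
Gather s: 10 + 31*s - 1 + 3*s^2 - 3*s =3*s^2 + 28*s + 9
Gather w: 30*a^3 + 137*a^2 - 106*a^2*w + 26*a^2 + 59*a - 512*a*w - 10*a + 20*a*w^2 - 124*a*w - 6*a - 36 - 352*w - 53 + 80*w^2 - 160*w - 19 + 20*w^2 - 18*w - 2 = 30*a^3 + 163*a^2 + 43*a + w^2*(20*a + 100) + w*(-106*a^2 - 636*a - 530) - 110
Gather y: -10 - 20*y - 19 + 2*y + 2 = -18*y - 27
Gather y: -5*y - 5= -5*y - 5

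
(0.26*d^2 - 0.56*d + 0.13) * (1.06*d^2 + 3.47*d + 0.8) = 0.2756*d^4 + 0.3086*d^3 - 1.5974*d^2 + 0.00309999999999999*d + 0.104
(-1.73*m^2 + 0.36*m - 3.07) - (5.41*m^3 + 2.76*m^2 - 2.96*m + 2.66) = -5.41*m^3 - 4.49*m^2 + 3.32*m - 5.73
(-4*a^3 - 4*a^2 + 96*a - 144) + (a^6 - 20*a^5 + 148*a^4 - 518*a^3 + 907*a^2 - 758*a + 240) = a^6 - 20*a^5 + 148*a^4 - 522*a^3 + 903*a^2 - 662*a + 96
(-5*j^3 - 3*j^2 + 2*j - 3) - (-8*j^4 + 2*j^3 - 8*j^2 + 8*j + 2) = 8*j^4 - 7*j^3 + 5*j^2 - 6*j - 5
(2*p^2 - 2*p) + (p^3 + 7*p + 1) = p^3 + 2*p^2 + 5*p + 1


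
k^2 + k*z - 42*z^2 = (k - 6*z)*(k + 7*z)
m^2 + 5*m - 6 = (m - 1)*(m + 6)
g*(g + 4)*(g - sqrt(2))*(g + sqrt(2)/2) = g^4 - sqrt(2)*g^3/2 + 4*g^3 - 2*sqrt(2)*g^2 - g^2 - 4*g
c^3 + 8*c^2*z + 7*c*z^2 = c*(c + z)*(c + 7*z)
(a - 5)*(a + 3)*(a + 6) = a^3 + 4*a^2 - 27*a - 90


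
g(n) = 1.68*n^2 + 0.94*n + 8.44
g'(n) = 3.36*n + 0.94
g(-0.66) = 8.55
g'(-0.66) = -1.28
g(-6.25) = 68.19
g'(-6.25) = -20.06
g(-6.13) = 65.81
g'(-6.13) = -19.66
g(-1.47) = 10.69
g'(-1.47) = -4.00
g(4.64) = 48.97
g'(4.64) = 16.53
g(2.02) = 17.19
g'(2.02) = 7.73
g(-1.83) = 12.35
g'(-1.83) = -5.21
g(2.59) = 22.14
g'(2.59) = 9.64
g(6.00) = 74.56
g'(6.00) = 21.10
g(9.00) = 152.98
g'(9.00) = 31.18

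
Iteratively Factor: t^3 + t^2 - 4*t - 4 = (t + 1)*(t^2 - 4) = (t + 1)*(t + 2)*(t - 2)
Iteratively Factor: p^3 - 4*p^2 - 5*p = (p + 1)*(p^2 - 5*p) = (p - 5)*(p + 1)*(p)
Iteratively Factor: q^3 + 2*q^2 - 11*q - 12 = (q + 4)*(q^2 - 2*q - 3) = (q - 3)*(q + 4)*(q + 1)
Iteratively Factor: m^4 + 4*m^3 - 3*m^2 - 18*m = (m + 3)*(m^3 + m^2 - 6*m) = (m + 3)^2*(m^2 - 2*m) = m*(m + 3)^2*(m - 2)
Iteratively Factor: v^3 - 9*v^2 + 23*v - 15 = (v - 5)*(v^2 - 4*v + 3) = (v - 5)*(v - 3)*(v - 1)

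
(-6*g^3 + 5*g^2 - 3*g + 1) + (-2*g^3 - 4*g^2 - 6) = -8*g^3 + g^2 - 3*g - 5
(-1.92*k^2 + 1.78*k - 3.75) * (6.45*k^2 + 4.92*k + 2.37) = -12.384*k^4 + 2.0346*k^3 - 19.9803*k^2 - 14.2314*k - 8.8875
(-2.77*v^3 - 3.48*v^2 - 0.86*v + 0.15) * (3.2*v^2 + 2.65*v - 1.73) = -8.864*v^5 - 18.4765*v^4 - 7.1819*v^3 + 4.2214*v^2 + 1.8853*v - 0.2595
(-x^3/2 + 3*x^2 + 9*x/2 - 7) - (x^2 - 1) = -x^3/2 + 2*x^2 + 9*x/2 - 6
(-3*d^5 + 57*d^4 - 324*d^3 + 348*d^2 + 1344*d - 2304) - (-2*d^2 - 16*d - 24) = -3*d^5 + 57*d^4 - 324*d^3 + 350*d^2 + 1360*d - 2280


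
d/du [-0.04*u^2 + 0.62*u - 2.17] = 0.62 - 0.08*u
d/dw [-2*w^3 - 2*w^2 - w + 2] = -6*w^2 - 4*w - 1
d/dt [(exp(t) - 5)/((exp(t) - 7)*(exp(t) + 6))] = (-exp(2*t) + 10*exp(t) - 47)*exp(t)/(exp(4*t) - 2*exp(3*t) - 83*exp(2*t) + 84*exp(t) + 1764)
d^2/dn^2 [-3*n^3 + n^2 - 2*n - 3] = 2 - 18*n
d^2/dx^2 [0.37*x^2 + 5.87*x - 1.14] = 0.740000000000000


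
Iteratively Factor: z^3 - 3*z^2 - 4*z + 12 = (z - 3)*(z^2 - 4) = (z - 3)*(z + 2)*(z - 2)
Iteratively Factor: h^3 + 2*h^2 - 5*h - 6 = (h + 1)*(h^2 + h - 6) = (h - 2)*(h + 1)*(h + 3)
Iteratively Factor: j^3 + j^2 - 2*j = (j - 1)*(j^2 + 2*j) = j*(j - 1)*(j + 2)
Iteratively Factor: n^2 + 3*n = (n)*(n + 3)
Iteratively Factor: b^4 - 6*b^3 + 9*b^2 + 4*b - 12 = (b - 3)*(b^3 - 3*b^2 + 4) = (b - 3)*(b - 2)*(b^2 - b - 2) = (b - 3)*(b - 2)^2*(b + 1)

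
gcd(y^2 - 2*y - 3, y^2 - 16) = 1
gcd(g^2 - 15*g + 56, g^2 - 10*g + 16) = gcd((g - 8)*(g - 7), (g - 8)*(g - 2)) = g - 8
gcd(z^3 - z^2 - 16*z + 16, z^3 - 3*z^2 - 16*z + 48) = z^2 - 16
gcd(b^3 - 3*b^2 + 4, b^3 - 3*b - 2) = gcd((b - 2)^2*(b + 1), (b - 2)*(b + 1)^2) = b^2 - b - 2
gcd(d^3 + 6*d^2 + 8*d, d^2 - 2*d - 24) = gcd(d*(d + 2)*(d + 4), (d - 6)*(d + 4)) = d + 4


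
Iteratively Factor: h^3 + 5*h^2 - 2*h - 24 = (h + 4)*(h^2 + h - 6) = (h - 2)*(h + 4)*(h + 3)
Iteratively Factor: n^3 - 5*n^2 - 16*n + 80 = (n - 4)*(n^2 - n - 20) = (n - 5)*(n - 4)*(n + 4)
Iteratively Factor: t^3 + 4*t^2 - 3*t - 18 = (t + 3)*(t^2 + t - 6) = (t + 3)^2*(t - 2)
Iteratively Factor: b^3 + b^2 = (b)*(b^2 + b) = b*(b + 1)*(b)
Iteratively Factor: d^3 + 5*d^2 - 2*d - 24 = (d - 2)*(d^2 + 7*d + 12) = (d - 2)*(d + 3)*(d + 4)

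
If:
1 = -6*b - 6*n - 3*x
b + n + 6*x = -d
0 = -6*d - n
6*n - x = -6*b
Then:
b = 221/24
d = 37/24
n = -37/4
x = -1/4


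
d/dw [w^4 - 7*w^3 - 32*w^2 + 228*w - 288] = 4*w^3 - 21*w^2 - 64*w + 228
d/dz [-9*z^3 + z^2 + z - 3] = -27*z^2 + 2*z + 1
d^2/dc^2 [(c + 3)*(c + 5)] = 2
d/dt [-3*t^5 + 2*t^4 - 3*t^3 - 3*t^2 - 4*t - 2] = -15*t^4 + 8*t^3 - 9*t^2 - 6*t - 4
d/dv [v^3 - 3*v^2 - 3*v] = 3*v^2 - 6*v - 3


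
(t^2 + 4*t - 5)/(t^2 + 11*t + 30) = (t - 1)/(t + 6)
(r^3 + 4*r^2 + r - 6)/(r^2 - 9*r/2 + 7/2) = 2*(r^2 + 5*r + 6)/(2*r - 7)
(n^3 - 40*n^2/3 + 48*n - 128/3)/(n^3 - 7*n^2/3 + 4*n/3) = (n^2 - 12*n + 32)/(n*(n - 1))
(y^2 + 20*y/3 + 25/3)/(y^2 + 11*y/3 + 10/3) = (y + 5)/(y + 2)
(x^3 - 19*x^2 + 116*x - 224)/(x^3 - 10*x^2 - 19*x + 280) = (x - 4)/(x + 5)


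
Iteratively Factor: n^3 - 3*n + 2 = (n - 1)*(n^2 + n - 2) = (n - 1)*(n + 2)*(n - 1)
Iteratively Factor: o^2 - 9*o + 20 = (o - 5)*(o - 4)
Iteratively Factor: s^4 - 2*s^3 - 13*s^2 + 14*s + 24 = (s + 1)*(s^3 - 3*s^2 - 10*s + 24) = (s - 2)*(s + 1)*(s^2 - s - 12) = (s - 4)*(s - 2)*(s + 1)*(s + 3)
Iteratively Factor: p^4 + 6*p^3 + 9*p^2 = (p)*(p^3 + 6*p^2 + 9*p) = p*(p + 3)*(p^2 + 3*p) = p^2*(p + 3)*(p + 3)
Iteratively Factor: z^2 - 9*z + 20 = (z - 4)*(z - 5)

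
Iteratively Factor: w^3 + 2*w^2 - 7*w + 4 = (w - 1)*(w^2 + 3*w - 4) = (w - 1)*(w + 4)*(w - 1)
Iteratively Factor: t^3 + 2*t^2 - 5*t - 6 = (t + 1)*(t^2 + t - 6) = (t + 1)*(t + 3)*(t - 2)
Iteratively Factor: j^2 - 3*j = (j - 3)*(j)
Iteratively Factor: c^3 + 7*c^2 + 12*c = (c + 4)*(c^2 + 3*c) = (c + 3)*(c + 4)*(c)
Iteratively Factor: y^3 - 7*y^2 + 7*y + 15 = (y + 1)*(y^2 - 8*y + 15) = (y - 5)*(y + 1)*(y - 3)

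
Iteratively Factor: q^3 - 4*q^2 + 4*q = (q)*(q^2 - 4*q + 4) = q*(q - 2)*(q - 2)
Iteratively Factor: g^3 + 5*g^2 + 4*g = (g + 1)*(g^2 + 4*g) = g*(g + 1)*(g + 4)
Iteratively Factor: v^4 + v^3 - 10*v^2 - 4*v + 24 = (v - 2)*(v^3 + 3*v^2 - 4*v - 12) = (v - 2)*(v + 3)*(v^2 - 4) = (v - 2)^2*(v + 3)*(v + 2)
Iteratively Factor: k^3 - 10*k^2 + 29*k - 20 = (k - 4)*(k^2 - 6*k + 5) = (k - 5)*(k - 4)*(k - 1)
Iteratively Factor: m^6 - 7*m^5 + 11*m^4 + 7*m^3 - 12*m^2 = (m + 1)*(m^5 - 8*m^4 + 19*m^3 - 12*m^2) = m*(m + 1)*(m^4 - 8*m^3 + 19*m^2 - 12*m) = m*(m - 1)*(m + 1)*(m^3 - 7*m^2 + 12*m) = m*(m - 3)*(m - 1)*(m + 1)*(m^2 - 4*m) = m*(m - 4)*(m - 3)*(m - 1)*(m + 1)*(m)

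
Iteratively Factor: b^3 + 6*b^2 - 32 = (b + 4)*(b^2 + 2*b - 8) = (b - 2)*(b + 4)*(b + 4)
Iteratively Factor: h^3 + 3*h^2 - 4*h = (h + 4)*(h^2 - h) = h*(h + 4)*(h - 1)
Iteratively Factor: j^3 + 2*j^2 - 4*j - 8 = (j + 2)*(j^2 - 4) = (j + 2)^2*(j - 2)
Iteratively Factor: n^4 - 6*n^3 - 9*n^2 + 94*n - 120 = (n - 5)*(n^3 - n^2 - 14*n + 24) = (n - 5)*(n + 4)*(n^2 - 5*n + 6) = (n - 5)*(n - 2)*(n + 4)*(n - 3)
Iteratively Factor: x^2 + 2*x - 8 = (x - 2)*(x + 4)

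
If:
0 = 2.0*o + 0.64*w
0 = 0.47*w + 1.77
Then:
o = 1.21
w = -3.77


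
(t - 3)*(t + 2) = t^2 - t - 6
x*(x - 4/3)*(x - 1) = x^3 - 7*x^2/3 + 4*x/3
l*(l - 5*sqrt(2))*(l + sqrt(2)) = l^3 - 4*sqrt(2)*l^2 - 10*l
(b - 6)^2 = b^2 - 12*b + 36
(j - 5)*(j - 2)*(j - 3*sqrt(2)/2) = j^3 - 7*j^2 - 3*sqrt(2)*j^2/2 + 10*j + 21*sqrt(2)*j/2 - 15*sqrt(2)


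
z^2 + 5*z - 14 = (z - 2)*(z + 7)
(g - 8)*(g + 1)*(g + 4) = g^3 - 3*g^2 - 36*g - 32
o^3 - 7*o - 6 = (o - 3)*(o + 1)*(o + 2)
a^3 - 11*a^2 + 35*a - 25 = (a - 5)^2*(a - 1)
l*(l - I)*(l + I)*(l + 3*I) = l^4 + 3*I*l^3 + l^2 + 3*I*l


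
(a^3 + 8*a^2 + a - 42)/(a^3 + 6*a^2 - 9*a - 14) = (a + 3)/(a + 1)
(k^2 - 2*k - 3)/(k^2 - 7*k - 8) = (k - 3)/(k - 8)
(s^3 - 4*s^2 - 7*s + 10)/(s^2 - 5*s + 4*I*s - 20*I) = (s^2 + s - 2)/(s + 4*I)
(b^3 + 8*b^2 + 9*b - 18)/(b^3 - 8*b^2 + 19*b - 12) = (b^2 + 9*b + 18)/(b^2 - 7*b + 12)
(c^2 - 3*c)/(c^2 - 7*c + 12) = c/(c - 4)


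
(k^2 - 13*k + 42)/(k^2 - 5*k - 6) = (k - 7)/(k + 1)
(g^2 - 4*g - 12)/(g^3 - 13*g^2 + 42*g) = (g + 2)/(g*(g - 7))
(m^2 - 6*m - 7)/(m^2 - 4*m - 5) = (m - 7)/(m - 5)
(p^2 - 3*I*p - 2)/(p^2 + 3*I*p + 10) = (p - I)/(p + 5*I)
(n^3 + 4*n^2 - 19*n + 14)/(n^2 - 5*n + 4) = (n^2 + 5*n - 14)/(n - 4)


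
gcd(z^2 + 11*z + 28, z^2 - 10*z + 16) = 1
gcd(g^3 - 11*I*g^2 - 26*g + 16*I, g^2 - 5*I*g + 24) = g - 8*I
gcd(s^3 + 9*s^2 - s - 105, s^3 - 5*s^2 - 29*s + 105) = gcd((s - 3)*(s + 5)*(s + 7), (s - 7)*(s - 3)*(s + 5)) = s^2 + 2*s - 15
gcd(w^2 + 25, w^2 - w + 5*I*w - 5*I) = w + 5*I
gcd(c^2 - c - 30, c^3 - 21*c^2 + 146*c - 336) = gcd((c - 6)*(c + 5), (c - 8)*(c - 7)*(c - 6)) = c - 6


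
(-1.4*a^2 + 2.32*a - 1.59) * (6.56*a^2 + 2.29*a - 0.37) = -9.184*a^4 + 12.0132*a^3 - 4.5996*a^2 - 4.4995*a + 0.5883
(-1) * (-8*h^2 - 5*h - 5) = 8*h^2 + 5*h + 5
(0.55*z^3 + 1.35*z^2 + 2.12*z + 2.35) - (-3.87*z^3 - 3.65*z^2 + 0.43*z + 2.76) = 4.42*z^3 + 5.0*z^2 + 1.69*z - 0.41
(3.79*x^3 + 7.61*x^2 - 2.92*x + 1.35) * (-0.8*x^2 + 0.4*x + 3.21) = -3.032*x^5 - 4.572*x^4 + 17.5459*x^3 + 22.1801*x^2 - 8.8332*x + 4.3335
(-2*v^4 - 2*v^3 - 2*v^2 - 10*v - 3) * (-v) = 2*v^5 + 2*v^4 + 2*v^3 + 10*v^2 + 3*v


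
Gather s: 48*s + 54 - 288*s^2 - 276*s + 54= -288*s^2 - 228*s + 108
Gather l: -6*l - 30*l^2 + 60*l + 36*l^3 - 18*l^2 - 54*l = 36*l^3 - 48*l^2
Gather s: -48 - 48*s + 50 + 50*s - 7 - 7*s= -5*s - 5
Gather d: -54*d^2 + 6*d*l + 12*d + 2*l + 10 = -54*d^2 + d*(6*l + 12) + 2*l + 10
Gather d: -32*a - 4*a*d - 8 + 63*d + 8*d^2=-32*a + 8*d^2 + d*(63 - 4*a) - 8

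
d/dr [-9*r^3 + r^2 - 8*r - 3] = -27*r^2 + 2*r - 8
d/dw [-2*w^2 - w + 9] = -4*w - 1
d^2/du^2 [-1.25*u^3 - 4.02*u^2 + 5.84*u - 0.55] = -7.5*u - 8.04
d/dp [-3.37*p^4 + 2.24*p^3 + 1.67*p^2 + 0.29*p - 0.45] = -13.48*p^3 + 6.72*p^2 + 3.34*p + 0.29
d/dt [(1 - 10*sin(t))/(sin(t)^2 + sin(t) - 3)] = (10*sin(t)^2 - 2*sin(t) + 29)*cos(t)/(sin(t)^2 + sin(t) - 3)^2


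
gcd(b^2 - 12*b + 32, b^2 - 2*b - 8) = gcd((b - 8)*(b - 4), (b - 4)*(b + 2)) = b - 4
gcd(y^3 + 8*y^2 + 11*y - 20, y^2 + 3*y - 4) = y^2 + 3*y - 4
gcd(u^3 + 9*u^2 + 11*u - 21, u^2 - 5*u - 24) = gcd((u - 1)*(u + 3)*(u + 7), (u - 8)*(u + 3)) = u + 3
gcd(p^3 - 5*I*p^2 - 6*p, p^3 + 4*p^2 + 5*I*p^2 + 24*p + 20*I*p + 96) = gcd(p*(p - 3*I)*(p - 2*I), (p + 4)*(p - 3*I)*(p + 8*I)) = p - 3*I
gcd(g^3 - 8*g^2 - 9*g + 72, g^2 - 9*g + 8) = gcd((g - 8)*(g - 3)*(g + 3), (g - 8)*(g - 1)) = g - 8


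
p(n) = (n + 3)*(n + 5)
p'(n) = 2*n + 8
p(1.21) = 26.14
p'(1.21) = 10.42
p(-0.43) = 11.74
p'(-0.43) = 7.14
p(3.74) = 58.91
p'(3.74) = 15.48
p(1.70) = 31.49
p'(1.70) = 11.40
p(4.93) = 78.74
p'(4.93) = 17.86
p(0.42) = 18.54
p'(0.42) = 8.84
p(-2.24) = 2.10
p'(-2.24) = 3.52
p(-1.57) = 4.90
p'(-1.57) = 4.86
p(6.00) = 99.00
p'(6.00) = 20.00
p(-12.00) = 63.00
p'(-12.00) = -16.00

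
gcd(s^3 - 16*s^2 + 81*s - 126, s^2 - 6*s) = s - 6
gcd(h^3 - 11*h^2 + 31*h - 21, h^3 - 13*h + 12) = h^2 - 4*h + 3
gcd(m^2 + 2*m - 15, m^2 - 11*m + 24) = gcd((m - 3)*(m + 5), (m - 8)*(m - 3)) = m - 3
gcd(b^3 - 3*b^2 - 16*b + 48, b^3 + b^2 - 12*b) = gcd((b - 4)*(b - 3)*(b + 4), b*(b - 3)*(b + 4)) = b^2 + b - 12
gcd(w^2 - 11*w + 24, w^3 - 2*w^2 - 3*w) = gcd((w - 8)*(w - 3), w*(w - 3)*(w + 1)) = w - 3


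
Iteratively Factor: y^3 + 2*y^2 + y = (y + 1)*(y^2 + y) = (y + 1)^2*(y)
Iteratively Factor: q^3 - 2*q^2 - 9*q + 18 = (q - 2)*(q^2 - 9) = (q - 3)*(q - 2)*(q + 3)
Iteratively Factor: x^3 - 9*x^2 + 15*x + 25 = (x - 5)*(x^2 - 4*x - 5) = (x - 5)*(x + 1)*(x - 5)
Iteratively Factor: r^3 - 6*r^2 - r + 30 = (r + 2)*(r^2 - 8*r + 15) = (r - 5)*(r + 2)*(r - 3)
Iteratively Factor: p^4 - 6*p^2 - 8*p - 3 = (p + 1)*(p^3 - p^2 - 5*p - 3) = (p + 1)^2*(p^2 - 2*p - 3) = (p - 3)*(p + 1)^2*(p + 1)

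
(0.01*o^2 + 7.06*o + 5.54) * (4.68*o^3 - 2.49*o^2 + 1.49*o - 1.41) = 0.0468*o^5 + 33.0159*o^4 + 8.3627*o^3 - 3.2893*o^2 - 1.7*o - 7.8114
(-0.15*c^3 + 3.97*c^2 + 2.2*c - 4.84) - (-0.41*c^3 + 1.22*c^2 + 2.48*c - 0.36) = 0.26*c^3 + 2.75*c^2 - 0.28*c - 4.48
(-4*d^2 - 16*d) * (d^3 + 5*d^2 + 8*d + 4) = -4*d^5 - 36*d^4 - 112*d^3 - 144*d^2 - 64*d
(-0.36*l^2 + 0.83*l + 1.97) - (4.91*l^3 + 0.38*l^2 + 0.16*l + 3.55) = -4.91*l^3 - 0.74*l^2 + 0.67*l - 1.58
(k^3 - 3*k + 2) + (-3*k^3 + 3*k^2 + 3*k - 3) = -2*k^3 + 3*k^2 - 1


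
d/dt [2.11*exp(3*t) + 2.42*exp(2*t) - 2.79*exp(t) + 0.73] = (6.33*exp(2*t) + 4.84*exp(t) - 2.79)*exp(t)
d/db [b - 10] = 1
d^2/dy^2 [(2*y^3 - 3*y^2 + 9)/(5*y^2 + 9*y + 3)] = 6*(89*y^3 + 324*y^2 + 423*y + 189)/(125*y^6 + 675*y^5 + 1440*y^4 + 1539*y^3 + 864*y^2 + 243*y + 27)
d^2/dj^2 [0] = 0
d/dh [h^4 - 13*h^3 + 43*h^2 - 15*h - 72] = 4*h^3 - 39*h^2 + 86*h - 15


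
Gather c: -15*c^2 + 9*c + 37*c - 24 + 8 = -15*c^2 + 46*c - 16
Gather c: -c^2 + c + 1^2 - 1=-c^2 + c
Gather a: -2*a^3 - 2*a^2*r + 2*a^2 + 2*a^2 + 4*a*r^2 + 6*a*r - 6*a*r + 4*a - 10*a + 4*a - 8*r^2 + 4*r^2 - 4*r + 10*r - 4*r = -2*a^3 + a^2*(4 - 2*r) + a*(4*r^2 - 2) - 4*r^2 + 2*r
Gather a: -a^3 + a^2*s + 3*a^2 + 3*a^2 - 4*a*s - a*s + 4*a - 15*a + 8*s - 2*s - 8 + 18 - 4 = -a^3 + a^2*(s + 6) + a*(-5*s - 11) + 6*s + 6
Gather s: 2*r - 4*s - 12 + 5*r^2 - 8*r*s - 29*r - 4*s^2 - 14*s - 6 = 5*r^2 - 27*r - 4*s^2 + s*(-8*r - 18) - 18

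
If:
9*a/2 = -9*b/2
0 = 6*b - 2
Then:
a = -1/3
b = 1/3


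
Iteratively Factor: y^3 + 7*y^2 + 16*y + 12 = (y + 3)*(y^2 + 4*y + 4) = (y + 2)*(y + 3)*(y + 2)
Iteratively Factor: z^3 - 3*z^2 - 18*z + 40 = (z - 2)*(z^2 - z - 20) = (z - 5)*(z - 2)*(z + 4)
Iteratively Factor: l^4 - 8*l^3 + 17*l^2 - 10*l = (l)*(l^3 - 8*l^2 + 17*l - 10) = l*(l - 5)*(l^2 - 3*l + 2) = l*(l - 5)*(l - 1)*(l - 2)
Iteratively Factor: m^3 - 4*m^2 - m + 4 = (m - 1)*(m^2 - 3*m - 4) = (m - 4)*(m - 1)*(m + 1)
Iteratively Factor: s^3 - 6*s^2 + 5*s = (s - 1)*(s^2 - 5*s) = (s - 5)*(s - 1)*(s)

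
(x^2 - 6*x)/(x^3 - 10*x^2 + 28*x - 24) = x/(x^2 - 4*x + 4)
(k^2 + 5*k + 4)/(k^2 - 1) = (k + 4)/(k - 1)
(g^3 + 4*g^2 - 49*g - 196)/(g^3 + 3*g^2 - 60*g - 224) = (g - 7)/(g - 8)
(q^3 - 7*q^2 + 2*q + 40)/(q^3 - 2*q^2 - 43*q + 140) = (q + 2)/(q + 7)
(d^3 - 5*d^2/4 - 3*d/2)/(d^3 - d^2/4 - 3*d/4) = (d - 2)/(d - 1)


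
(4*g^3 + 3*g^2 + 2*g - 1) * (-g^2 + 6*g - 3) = -4*g^5 + 21*g^4 + 4*g^3 + 4*g^2 - 12*g + 3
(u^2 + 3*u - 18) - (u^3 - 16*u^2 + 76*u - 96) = -u^3 + 17*u^2 - 73*u + 78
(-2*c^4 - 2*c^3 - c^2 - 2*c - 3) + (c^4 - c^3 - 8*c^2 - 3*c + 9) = -c^4 - 3*c^3 - 9*c^2 - 5*c + 6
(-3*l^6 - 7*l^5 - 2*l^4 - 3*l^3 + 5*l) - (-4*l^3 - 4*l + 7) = -3*l^6 - 7*l^5 - 2*l^4 + l^3 + 9*l - 7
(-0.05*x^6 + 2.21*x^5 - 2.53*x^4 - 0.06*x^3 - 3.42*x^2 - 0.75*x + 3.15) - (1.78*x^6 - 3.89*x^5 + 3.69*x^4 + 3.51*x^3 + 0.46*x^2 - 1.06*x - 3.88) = -1.83*x^6 + 6.1*x^5 - 6.22*x^4 - 3.57*x^3 - 3.88*x^2 + 0.31*x + 7.03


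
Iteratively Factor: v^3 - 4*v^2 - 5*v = (v - 5)*(v^2 + v) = v*(v - 5)*(v + 1)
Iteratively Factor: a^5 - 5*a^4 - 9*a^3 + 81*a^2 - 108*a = (a - 3)*(a^4 - 2*a^3 - 15*a^2 + 36*a) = (a - 3)*(a + 4)*(a^3 - 6*a^2 + 9*a) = (a - 3)^2*(a + 4)*(a^2 - 3*a) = a*(a - 3)^2*(a + 4)*(a - 3)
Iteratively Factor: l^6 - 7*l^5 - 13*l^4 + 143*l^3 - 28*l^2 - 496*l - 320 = (l - 4)*(l^5 - 3*l^4 - 25*l^3 + 43*l^2 + 144*l + 80) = (l - 4)*(l + 1)*(l^4 - 4*l^3 - 21*l^2 + 64*l + 80) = (l - 4)^2*(l + 1)*(l^3 - 21*l - 20) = (l - 5)*(l - 4)^2*(l + 1)*(l^2 + 5*l + 4) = (l - 5)*(l - 4)^2*(l + 1)*(l + 4)*(l + 1)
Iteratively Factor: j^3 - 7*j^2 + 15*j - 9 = (j - 3)*(j^2 - 4*j + 3) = (j - 3)*(j - 1)*(j - 3)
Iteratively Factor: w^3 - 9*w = (w + 3)*(w^2 - 3*w) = (w - 3)*(w + 3)*(w)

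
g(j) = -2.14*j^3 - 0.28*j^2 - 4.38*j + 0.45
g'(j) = -6.42*j^2 - 0.56*j - 4.38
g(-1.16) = 8.49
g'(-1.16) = -12.37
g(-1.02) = 6.90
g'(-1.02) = -10.49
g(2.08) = -29.13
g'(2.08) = -33.32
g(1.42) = -12.46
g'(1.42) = -18.12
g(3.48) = -108.37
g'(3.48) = -84.08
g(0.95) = -5.80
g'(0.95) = -10.71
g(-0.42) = 2.40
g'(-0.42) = -5.28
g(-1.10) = 7.78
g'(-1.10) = -11.53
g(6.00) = -498.15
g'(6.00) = -238.86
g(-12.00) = 3710.61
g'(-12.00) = -922.14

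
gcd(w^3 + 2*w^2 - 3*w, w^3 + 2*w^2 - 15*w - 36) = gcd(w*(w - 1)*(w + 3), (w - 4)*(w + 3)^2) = w + 3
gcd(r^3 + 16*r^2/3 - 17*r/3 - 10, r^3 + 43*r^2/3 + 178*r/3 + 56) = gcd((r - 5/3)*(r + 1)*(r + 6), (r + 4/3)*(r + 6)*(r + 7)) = r + 6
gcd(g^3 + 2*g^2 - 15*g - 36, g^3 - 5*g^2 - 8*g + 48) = g^2 - g - 12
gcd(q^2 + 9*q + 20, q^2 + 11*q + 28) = q + 4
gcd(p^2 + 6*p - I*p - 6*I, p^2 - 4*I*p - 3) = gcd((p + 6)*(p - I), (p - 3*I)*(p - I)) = p - I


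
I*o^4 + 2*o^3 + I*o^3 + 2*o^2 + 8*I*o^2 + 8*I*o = o*(o - 4*I)*(o + 2*I)*(I*o + I)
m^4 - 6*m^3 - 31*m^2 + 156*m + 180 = (m - 6)^2*(m + 1)*(m + 5)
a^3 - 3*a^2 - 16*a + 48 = (a - 4)*(a - 3)*(a + 4)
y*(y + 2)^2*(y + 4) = y^4 + 8*y^3 + 20*y^2 + 16*y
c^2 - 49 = (c - 7)*(c + 7)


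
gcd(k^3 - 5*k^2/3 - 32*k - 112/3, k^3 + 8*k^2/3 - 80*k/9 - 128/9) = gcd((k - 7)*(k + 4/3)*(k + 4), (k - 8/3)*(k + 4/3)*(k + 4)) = k^2 + 16*k/3 + 16/3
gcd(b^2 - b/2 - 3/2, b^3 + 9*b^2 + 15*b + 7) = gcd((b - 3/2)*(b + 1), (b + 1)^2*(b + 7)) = b + 1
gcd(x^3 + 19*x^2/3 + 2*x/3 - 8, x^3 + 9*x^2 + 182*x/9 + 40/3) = x^2 + 22*x/3 + 8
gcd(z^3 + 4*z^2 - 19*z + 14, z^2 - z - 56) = z + 7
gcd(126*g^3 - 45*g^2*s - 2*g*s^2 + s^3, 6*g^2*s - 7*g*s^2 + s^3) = -6*g + s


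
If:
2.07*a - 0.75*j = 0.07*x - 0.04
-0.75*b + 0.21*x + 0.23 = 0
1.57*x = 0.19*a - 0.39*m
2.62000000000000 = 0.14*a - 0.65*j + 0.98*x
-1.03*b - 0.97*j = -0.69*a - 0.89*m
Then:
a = -1.32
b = 0.43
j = -3.64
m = -2.44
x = 0.45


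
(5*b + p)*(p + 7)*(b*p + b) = 5*b^2*p^2 + 40*b^2*p + 35*b^2 + b*p^3 + 8*b*p^2 + 7*b*p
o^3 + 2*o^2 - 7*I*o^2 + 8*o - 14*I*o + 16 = (o + 2)*(o - 8*I)*(o + I)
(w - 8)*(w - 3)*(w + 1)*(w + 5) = w^4 - 5*w^3 - 37*w^2 + 89*w + 120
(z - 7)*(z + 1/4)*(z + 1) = z^3 - 23*z^2/4 - 17*z/2 - 7/4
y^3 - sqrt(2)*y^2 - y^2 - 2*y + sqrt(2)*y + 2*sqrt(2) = (y - 2)*(y + 1)*(y - sqrt(2))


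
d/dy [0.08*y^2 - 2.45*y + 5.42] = 0.16*y - 2.45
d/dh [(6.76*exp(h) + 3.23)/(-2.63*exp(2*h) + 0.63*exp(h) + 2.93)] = (17.7788*exp(2*h) + 16.9898*exp(h) + 17.7719)*exp(h)/(6.9169*exp(4*h) - 3.3138*exp(3*h) - 15.0149*exp(2*h) + 3.6918*exp(h) + 8.5849)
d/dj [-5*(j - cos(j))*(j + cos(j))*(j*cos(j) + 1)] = 5*j^3*sin(j) - 15*j^2*cos(j) - 15*j*sin(j)*cos(j)^2 - 10*j - 5*sin(2*j) + 5*cos(j)^3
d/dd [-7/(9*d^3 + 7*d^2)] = 7*(27*d + 14)/(d^3*(9*d + 7)^2)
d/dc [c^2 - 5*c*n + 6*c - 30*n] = 2*c - 5*n + 6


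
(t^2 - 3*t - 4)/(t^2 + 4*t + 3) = (t - 4)/(t + 3)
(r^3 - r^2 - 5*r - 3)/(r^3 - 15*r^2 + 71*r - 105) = (r^2 + 2*r + 1)/(r^2 - 12*r + 35)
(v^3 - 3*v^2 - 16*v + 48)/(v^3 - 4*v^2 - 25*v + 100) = (v^2 + v - 12)/(v^2 - 25)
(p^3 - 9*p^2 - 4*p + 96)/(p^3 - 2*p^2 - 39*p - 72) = (p - 4)/(p + 3)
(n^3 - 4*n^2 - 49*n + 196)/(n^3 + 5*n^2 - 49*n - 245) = (n - 4)/(n + 5)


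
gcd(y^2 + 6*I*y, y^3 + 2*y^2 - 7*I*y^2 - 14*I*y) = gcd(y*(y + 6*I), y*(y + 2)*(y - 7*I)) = y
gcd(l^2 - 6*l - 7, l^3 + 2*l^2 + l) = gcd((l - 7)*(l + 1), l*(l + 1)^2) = l + 1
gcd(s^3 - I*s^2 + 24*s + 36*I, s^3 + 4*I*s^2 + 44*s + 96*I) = s^2 - 4*I*s + 12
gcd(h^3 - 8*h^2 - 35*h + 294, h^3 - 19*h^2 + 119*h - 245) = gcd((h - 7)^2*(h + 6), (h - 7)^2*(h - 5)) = h^2 - 14*h + 49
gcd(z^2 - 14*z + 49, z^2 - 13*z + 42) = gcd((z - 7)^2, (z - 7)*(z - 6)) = z - 7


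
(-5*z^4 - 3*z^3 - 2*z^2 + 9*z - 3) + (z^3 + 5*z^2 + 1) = -5*z^4 - 2*z^3 + 3*z^2 + 9*z - 2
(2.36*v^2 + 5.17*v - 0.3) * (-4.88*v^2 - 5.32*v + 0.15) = -11.5168*v^4 - 37.7848*v^3 - 25.6864*v^2 + 2.3715*v - 0.045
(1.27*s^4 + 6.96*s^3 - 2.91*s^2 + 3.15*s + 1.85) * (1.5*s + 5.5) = 1.905*s^5 + 17.425*s^4 + 33.915*s^3 - 11.28*s^2 + 20.1*s + 10.175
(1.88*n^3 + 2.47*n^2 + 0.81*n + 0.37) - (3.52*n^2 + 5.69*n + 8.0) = 1.88*n^3 - 1.05*n^2 - 4.88*n - 7.63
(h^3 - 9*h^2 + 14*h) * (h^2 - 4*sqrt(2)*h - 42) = h^5 - 9*h^4 - 4*sqrt(2)*h^4 - 28*h^3 + 36*sqrt(2)*h^3 - 56*sqrt(2)*h^2 + 378*h^2 - 588*h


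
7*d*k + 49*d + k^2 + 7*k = (7*d + k)*(k + 7)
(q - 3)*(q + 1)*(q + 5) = q^3 + 3*q^2 - 13*q - 15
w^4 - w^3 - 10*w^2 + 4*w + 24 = (w - 3)*(w - 2)*(w + 2)^2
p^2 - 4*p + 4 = (p - 2)^2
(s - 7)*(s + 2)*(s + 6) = s^3 + s^2 - 44*s - 84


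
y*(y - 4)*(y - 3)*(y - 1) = y^4 - 8*y^3 + 19*y^2 - 12*y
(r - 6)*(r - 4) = r^2 - 10*r + 24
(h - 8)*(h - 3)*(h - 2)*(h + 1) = h^4 - 12*h^3 + 33*h^2 - 2*h - 48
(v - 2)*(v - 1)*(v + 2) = v^3 - v^2 - 4*v + 4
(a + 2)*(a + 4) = a^2 + 6*a + 8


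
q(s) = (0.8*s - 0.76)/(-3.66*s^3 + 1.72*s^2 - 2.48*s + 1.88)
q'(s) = (0.8*s - 0.76)*(10.98*s^2 - 3.44*s + 2.48)/(-3.66*s^3 + 1.72*s^2 - 2.48*s + 1.88)^2 + 0.8/(-3.66*s^3 + 1.72*s^2 - 2.48*s + 1.88) = (5.856*s^3 - 9.7208*s^2 + 2.6144*s - 0.3808)/(13.3956*s^6 - 12.5904*s^5 + 21.112*s^4 - 22.2928*s^3 + 12.6176*s^2 - 9.3248*s + 3.5344)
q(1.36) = -0.04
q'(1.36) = -0.00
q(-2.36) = -0.04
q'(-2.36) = -0.03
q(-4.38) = -0.01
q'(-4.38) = -0.01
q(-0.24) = -0.36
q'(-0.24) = -0.24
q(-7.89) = -0.00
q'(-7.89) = -0.00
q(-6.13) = -0.01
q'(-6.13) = -0.00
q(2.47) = -0.02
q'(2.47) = 0.01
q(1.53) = -0.04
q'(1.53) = 0.02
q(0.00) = -0.40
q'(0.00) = -0.11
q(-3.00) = -0.03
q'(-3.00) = -0.02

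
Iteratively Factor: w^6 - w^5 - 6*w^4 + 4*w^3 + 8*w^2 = (w + 2)*(w^5 - 3*w^4 + 4*w^2) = (w - 2)*(w + 2)*(w^4 - w^3 - 2*w^2) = w*(w - 2)*(w + 2)*(w^3 - w^2 - 2*w) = w*(w - 2)^2*(w + 2)*(w^2 + w) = w*(w - 2)^2*(w + 1)*(w + 2)*(w)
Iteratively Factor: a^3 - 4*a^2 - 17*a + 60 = (a - 3)*(a^2 - a - 20) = (a - 5)*(a - 3)*(a + 4)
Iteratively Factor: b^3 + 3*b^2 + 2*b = (b + 2)*(b^2 + b) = (b + 1)*(b + 2)*(b)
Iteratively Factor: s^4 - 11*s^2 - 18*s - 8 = (s + 1)*(s^3 - s^2 - 10*s - 8) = (s - 4)*(s + 1)*(s^2 + 3*s + 2) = (s - 4)*(s + 1)^2*(s + 2)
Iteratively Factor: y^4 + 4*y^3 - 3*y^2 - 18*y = (y + 3)*(y^3 + y^2 - 6*y) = y*(y + 3)*(y^2 + y - 6) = y*(y + 3)^2*(y - 2)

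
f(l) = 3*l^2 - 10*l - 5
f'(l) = 6*l - 10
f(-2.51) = 39.00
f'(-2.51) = -25.06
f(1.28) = -12.88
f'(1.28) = -2.32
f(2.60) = -10.72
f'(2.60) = 5.60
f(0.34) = -8.05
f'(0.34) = -7.96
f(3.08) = -7.34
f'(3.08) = 8.48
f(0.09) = -5.88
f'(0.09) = -9.46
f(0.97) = -11.88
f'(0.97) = -4.18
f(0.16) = -6.52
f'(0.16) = -9.04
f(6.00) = 43.00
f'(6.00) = 26.00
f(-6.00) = 163.00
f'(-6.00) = -46.00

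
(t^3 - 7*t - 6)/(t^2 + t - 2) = (t^2 - 2*t - 3)/(t - 1)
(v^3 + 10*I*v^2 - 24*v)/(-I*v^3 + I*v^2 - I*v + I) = v*(I*v^2 - 10*v - 24*I)/(v^3 - v^2 + v - 1)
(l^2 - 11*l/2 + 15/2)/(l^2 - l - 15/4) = 2*(l - 3)/(2*l + 3)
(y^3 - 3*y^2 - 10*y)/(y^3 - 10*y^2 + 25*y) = (y + 2)/(y - 5)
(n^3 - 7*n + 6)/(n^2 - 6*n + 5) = (n^2 + n - 6)/(n - 5)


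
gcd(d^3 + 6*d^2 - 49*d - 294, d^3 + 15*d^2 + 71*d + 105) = d + 7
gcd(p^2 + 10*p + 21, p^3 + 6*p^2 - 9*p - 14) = p + 7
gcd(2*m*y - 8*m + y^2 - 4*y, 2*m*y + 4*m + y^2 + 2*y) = 2*m + y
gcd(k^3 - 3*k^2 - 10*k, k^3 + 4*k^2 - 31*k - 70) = k^2 - 3*k - 10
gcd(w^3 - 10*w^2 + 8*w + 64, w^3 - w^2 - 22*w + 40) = w - 4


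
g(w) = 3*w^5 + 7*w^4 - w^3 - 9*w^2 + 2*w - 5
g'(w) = 15*w^4 + 28*w^3 - 3*w^2 - 18*w + 2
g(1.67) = 62.00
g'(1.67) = 210.65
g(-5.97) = -13983.62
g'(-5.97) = 13098.91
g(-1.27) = -11.71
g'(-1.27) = 1.69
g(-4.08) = -1547.08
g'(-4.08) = 2280.36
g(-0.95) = -10.78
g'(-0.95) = 4.60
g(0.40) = -5.49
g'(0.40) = -3.50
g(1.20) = 4.69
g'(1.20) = 55.57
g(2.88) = 978.21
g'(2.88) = 1626.09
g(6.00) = 31867.00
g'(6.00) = 25274.00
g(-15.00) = -1922435.00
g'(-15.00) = 664472.00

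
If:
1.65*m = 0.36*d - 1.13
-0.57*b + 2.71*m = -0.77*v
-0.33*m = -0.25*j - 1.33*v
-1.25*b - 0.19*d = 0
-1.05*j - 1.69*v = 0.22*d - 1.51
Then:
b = -0.46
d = 3.00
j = 1.18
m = -0.03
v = -0.23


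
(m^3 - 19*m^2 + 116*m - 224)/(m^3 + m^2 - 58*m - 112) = (m^2 - 11*m + 28)/(m^2 + 9*m + 14)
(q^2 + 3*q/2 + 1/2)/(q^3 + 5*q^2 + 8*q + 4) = (q + 1/2)/(q^2 + 4*q + 4)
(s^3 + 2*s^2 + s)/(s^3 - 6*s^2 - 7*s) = (s + 1)/(s - 7)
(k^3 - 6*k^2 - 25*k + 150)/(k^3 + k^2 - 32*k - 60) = (k - 5)/(k + 2)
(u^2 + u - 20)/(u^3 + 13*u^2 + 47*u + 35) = (u - 4)/(u^2 + 8*u + 7)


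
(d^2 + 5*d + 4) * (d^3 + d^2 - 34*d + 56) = d^5 + 6*d^4 - 25*d^3 - 110*d^2 + 144*d + 224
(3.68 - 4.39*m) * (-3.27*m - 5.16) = 14.3553*m^2 + 10.6188*m - 18.9888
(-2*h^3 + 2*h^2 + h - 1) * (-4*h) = 8*h^4 - 8*h^3 - 4*h^2 + 4*h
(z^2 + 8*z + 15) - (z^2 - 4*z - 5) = 12*z + 20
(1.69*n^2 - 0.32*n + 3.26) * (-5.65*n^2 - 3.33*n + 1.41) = -9.5485*n^4 - 3.8197*n^3 - 14.9705*n^2 - 11.307*n + 4.5966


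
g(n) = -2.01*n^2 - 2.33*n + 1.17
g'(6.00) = -26.45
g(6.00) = -85.17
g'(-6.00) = 21.79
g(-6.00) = -57.21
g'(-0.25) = -1.32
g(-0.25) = 1.63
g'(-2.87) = 9.21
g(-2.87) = -8.70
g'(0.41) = -3.98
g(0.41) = -0.12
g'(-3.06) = 9.97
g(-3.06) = -10.52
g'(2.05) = -10.57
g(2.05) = -12.05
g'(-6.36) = 23.24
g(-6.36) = -65.31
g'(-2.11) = 6.15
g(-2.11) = -2.86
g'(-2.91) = 9.37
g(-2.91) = -9.07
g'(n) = -4.02*n - 2.33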